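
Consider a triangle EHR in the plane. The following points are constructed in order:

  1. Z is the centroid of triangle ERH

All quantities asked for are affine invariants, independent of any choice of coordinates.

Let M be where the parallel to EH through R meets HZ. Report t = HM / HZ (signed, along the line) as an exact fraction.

t = 3

Work in coordinates with E = (0, 0), H = (1, 0), R = (0, 1).
1. Z is the centroid of triangle ERH ⇒ Z = (1/3, 1/3)
through R parallel to EH: direction (1, 0); meets HZ at M = (-1, 1)
M = H + t·(Z−H) with t = 3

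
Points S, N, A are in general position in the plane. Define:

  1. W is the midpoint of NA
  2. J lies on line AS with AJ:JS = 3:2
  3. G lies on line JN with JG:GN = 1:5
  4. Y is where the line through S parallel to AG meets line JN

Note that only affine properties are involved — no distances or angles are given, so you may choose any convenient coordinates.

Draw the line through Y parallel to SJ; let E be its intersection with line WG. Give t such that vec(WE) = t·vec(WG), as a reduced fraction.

t = 11/6

Assign S = (0, 0), N = (1, 0), A = (0, 1) — the answer is frame-independent, so this choice is without loss of generality.
1. W is the midpoint of NA ⇒ W = (1/2, 1/2)
2. J lies on line AS with AJ:JS = 3:2 ⇒ J = (0, 2/5)
3. G lies on line JN with JG:GN = 1:5 ⇒ G = (1/6, 1/3)
4. Y is where the line through S parallel to AG meets line JN ⇒ Y = (-1/9, 4/9)
through Y parallel to SJ: direction (0, 2/5); meets WG at E = (-1/9, 7/36)
E = W + t·(G−W) with t = 11/6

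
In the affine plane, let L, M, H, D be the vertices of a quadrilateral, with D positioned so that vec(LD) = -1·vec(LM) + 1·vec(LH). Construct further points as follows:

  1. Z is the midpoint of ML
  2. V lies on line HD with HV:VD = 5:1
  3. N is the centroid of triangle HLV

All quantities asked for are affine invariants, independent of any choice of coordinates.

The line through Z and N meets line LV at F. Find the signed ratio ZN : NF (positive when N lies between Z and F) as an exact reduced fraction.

Assign L = (0, 0), M = (1, 0), H = (0, 1), D = (-1, 1) — the answer is frame-independent, so this choice is without loss of generality.
1. Z is the midpoint of ML ⇒ Z = (1/2, 0)
2. V lies on line HD with HV:VD = 5:1 ⇒ V = (-5/6, 1)
3. N is the centroid of triangle HLV ⇒ N = (-5/18, 2/3)
line ZN meets LV at F = (-5/4, 3/2)
N = Z + t·(F−Z) with t = 4/9, so ZN:NF = 4/9:5/9

ZN:NF = 4/5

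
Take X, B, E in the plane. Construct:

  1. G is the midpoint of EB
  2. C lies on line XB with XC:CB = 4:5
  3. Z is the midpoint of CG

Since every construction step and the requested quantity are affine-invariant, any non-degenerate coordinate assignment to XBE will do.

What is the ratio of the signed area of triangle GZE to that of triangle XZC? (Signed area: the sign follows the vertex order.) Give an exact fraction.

Choose coordinates X = (0, 0), B = (1, 0), E = (0, 1).
1. G is the midpoint of EB ⇒ G = (1/2, 1/2)
2. C lies on line XB with XC:CB = 4:5 ⇒ C = (4/9, 0)
3. Z is the midpoint of CG ⇒ Z = (17/36, 1/4)
2·[GZE] = -5/36, 2·[XZC] = -1/9
[GZE]:[XZC] = -5/36:-1/9 = 5/4

[GZE]:[XZC] = 5/4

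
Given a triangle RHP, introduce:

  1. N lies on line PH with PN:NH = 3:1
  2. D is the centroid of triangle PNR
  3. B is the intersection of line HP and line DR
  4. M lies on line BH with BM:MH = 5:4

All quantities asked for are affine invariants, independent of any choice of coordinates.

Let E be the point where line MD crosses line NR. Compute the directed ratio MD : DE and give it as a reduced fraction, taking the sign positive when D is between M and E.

MD:DE = -8/9

Assign R = (0, 0), H = (1, 0), P = (0, 1) — the answer is frame-independent, so this choice is without loss of generality.
1. N lies on line PH with PN:NH = 3:1 ⇒ N = (3/4, 1/4)
2. D is the centroid of triangle PNR ⇒ D = (1/4, 5/12)
3. B is the intersection of line HP and line DR ⇒ B = (3/8, 5/8)
4. M lies on line BH with BM:MH = 5:4 ⇒ M = (13/18, 5/18)
line MD meets NR at E = (25/32, 25/96)
D = M + t·(E−M) with t = -8, so MD:DE = -8:9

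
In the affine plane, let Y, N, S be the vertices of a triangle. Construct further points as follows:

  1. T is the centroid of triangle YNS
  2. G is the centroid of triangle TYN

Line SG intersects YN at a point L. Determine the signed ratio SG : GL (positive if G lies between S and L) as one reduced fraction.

SG:GL = 8

Work in coordinates with Y = (0, 0), N = (1, 0), S = (0, 1).
1. T is the centroid of triangle YNS ⇒ T = (1/3, 1/3)
2. G is the centroid of triangle TYN ⇒ G = (4/9, 1/9)
line SG meets YN at L = (1/2, 0)
G = S + t·(L−S) with t = 8/9, so SG:GL = 8/9:1/9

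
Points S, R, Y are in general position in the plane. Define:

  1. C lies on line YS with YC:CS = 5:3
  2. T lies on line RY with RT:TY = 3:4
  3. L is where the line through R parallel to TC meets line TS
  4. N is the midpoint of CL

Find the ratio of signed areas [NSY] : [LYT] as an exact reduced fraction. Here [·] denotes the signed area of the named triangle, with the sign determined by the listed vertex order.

[NSY]:[LYT] = -1/10

Work in coordinates with S = (0, 0), R = (1, 0), Y = (0, 1).
1. C lies on line YS with YC:CS = 5:3 ⇒ C = (0, 3/8)
2. T lies on line RY with RT:TY = 3:4 ⇒ T = (4/7, 3/7)
3. L is where the line through R parallel to TC meets line TS ⇒ L = (-1/7, -3/28)
4. N is the midpoint of CL ⇒ N = (-1/14, 15/112)
2·[NSY] = 1/14, 2·[LYT] = -5/7
[NSY]:[LYT] = 1/14:-5/7 = -1/10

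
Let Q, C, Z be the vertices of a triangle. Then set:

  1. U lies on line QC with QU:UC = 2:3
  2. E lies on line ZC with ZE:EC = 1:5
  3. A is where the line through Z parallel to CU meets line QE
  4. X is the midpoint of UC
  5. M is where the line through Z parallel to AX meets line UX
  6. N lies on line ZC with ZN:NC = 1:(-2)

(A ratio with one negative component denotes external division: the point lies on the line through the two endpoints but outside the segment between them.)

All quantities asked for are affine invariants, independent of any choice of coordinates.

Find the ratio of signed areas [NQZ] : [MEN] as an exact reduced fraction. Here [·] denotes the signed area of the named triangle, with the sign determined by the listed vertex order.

Set Q = (0, 0), C = (1, 0), Z = (0, 1); any affine frame gives the same invariant.
1. U lies on line QC with QU:UC = 2:3 ⇒ U = (2/5, 0)
2. E lies on line ZC with ZE:EC = 1:5 ⇒ E = (1/6, 5/6)
3. A is where the line through Z parallel to CU meets line QE ⇒ A = (1/5, 1)
4. X is the midpoint of UC ⇒ X = (7/10, 0)
5. M is where the line through Z parallel to AX meets line UX ⇒ M = (1/2, 0)
6. N lies on line ZC with ZN:NC = 1:(-2) ⇒ N = (-1, 2)
2·[NQZ] = 1, 2·[MEN] = 7/12
[NQZ]:[MEN] = 1:7/12 = 12/7

[NQZ]:[MEN] = 12/7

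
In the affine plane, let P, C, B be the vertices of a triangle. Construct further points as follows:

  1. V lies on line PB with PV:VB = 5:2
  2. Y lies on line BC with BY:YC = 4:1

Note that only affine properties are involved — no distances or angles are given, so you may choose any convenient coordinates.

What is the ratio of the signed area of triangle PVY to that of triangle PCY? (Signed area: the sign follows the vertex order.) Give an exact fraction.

Assign P = (0, 0), C = (1, 0), B = (0, 1) — the answer is frame-independent, so this choice is without loss of generality.
1. V lies on line PB with PV:VB = 5:2 ⇒ V = (0, 5/7)
2. Y lies on line BC with BY:YC = 4:1 ⇒ Y = (4/5, 1/5)
2·[PVY] = -4/7, 2·[PCY] = 1/5
[PVY]:[PCY] = -4/7:1/5 = -20/7

[PVY]:[PCY] = -20/7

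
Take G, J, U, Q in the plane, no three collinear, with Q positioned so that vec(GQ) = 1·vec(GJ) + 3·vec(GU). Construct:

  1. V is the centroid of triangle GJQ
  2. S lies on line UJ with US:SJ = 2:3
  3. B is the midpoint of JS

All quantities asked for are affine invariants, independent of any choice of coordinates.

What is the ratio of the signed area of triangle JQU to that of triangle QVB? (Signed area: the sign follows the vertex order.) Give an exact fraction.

[JQU]:[QVB] = 10

Choose coordinates G = (0, 0), J = (1, 0), U = (0, 1), Q = (1, 3).
1. V is the centroid of triangle GJQ ⇒ V = (2/3, 1)
2. S lies on line UJ with US:SJ = 2:3 ⇒ S = (2/5, 3/5)
3. B is the midpoint of JS ⇒ B = (7/10, 3/10)
2·[JQU] = 3, 2·[QVB] = 3/10
[JQU]:[QVB] = 3:3/10 = 10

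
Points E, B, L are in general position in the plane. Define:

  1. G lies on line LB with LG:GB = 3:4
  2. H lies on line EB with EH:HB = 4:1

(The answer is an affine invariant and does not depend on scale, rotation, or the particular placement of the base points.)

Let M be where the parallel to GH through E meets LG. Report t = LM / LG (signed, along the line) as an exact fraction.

Set E = (0, 0), B = (1, 0), L = (0, 1); any affine frame gives the same invariant.
1. G lies on line LB with LG:GB = 3:4 ⇒ G = (3/7, 4/7)
2. H lies on line EB with EH:HB = 4:1 ⇒ H = (4/5, 0)
through E parallel to GH: direction (13/35, -4/7); meets LG at M = (-13/7, 20/7)
M = L + t·(G−L) with t = -13/3

t = -13/3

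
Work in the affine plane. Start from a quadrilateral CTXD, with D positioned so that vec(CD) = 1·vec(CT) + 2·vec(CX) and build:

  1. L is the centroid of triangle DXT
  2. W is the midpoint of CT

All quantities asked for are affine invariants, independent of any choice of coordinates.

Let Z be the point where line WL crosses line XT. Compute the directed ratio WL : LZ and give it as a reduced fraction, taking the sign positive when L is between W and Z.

Choose coordinates C = (0, 0), T = (1, 0), X = (0, 1), D = (1, 2).
1. L is the centroid of triangle DXT ⇒ L = (2/3, 1)
2. W is the midpoint of CT ⇒ W = (1/2, 0)
line WL meets XT at Z = (4/7, 3/7)
L = W + t·(Z−W) with t = 7/3, so WL:LZ = 7/3:-4/3

WL:LZ = -7/4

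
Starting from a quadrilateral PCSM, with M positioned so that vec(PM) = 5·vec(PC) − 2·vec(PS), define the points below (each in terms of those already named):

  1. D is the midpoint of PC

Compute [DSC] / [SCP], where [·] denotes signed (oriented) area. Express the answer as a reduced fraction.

Work in coordinates with P = (0, 0), C = (1, 0), S = (0, 1), M = (5, -2).
1. D is the midpoint of PC ⇒ D = (1/2, 0)
2·[DSC] = -1/2, 2·[SCP] = -1
[DSC]:[SCP] = -1/2:-1 = 1/2

[DSC]:[SCP] = 1/2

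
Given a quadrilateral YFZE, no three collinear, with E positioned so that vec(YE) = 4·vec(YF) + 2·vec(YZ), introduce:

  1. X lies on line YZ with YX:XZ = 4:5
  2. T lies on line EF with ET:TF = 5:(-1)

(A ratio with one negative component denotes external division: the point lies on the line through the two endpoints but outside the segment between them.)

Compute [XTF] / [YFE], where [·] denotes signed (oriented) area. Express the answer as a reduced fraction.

[XTF]:[YFE] = 5/12

Choose coordinates Y = (0, 0), F = (1, 0), Z = (0, 1), E = (4, 2).
1. X lies on line YZ with YX:XZ = 4:5 ⇒ X = (0, 4/9)
2. T lies on line EF with ET:TF = 5:(-1) ⇒ T = (1/4, -1/2)
2·[XTF] = 5/6, 2·[YFE] = 2
[XTF]:[YFE] = 5/6:2 = 5/12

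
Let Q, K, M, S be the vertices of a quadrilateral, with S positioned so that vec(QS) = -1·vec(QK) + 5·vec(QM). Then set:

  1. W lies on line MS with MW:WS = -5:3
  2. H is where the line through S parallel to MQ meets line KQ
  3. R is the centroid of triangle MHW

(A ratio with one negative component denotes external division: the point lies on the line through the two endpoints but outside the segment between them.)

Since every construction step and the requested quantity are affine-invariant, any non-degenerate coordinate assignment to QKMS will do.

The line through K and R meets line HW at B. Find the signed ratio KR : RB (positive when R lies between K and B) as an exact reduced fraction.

KR:RB = 107/25

Work in coordinates with Q = (0, 0), K = (1, 0), M = (0, 1), S = (-1, 5).
1. W lies on line MS with MW:WS = -5:3 ⇒ W = (-5/2, 11)
2. H is where the line through S parallel to MQ meets line KQ ⇒ H = (-1, 0)
3. R is the centroid of triangle MHW ⇒ R = (-7/6, 4)
line KR meets HW at B = (-179/107, 528/107)
R = K + t·(B−K) with t = 107/132, so KR:RB = 107/132:25/132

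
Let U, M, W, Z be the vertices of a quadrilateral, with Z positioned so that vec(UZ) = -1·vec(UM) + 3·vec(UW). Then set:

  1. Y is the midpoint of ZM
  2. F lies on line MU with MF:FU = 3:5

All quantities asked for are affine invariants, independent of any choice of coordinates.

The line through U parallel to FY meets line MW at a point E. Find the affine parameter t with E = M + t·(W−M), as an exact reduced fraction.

t = 12/7

Choose coordinates U = (0, 0), M = (1, 0), W = (0, 1), Z = (-1, 3).
1. Y is the midpoint of ZM ⇒ Y = (0, 3/2)
2. F lies on line MU with MF:FU = 3:5 ⇒ F = (5/8, 0)
through U parallel to FY: direction (-5/8, 3/2); meets MW at E = (-5/7, 12/7)
E = M + t·(W−M) with t = 12/7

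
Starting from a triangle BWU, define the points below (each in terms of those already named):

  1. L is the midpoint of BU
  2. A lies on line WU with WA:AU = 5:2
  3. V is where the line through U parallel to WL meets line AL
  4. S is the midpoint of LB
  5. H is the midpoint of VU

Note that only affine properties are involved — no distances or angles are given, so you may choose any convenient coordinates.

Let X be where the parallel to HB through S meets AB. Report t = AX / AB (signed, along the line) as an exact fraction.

Assign B = (0, 0), W = (1, 0), U = (0, 1) — the answer is frame-independent, so this choice is without loss of generality.
1. L is the midpoint of BU ⇒ L = (0, 1/2)
2. A lies on line WU with WA:AU = 5:2 ⇒ A = (2/7, 5/7)
3. V is where the line through U parallel to WL meets line AL ⇒ V = (2/5, 4/5)
4. S is the midpoint of LB ⇒ S = (0, 1/4)
5. H is the midpoint of VU ⇒ H = (1/5, 9/10)
through S parallel to HB: direction (-1/5, -9/10); meets AB at X = (-1/8, -5/16)
X = A + t·(B−A) with t = 23/16

t = 23/16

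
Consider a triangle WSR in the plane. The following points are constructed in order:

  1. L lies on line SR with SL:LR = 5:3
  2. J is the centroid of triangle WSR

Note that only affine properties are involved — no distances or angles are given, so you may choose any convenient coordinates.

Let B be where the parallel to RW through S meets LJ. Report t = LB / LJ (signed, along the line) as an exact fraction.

Work in coordinates with W = (0, 0), S = (1, 0), R = (0, 1).
1. L lies on line SR with SL:LR = 5:3 ⇒ L = (3/8, 5/8)
2. J is the centroid of triangle WSR ⇒ J = (1/3, 1/3)
through S parallel to RW: direction (0, -1); meets LJ at B = (1, 5)
B = L + t·(J−L) with t = -15

t = -15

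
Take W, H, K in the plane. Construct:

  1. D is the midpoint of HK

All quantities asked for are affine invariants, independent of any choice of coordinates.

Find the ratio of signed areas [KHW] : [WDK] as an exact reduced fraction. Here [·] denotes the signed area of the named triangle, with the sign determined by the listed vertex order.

[KHW]:[WDK] = -2

Set W = (0, 0), H = (1, 0), K = (0, 1); any affine frame gives the same invariant.
1. D is the midpoint of HK ⇒ D = (1/2, 1/2)
2·[KHW] = -1, 2·[WDK] = 1/2
[KHW]:[WDK] = -1:1/2 = -2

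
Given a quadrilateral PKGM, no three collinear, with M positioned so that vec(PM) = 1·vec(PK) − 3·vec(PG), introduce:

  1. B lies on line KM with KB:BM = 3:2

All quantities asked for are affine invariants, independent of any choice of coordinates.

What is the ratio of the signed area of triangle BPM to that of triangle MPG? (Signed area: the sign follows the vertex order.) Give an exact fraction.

[BPM]:[MPG] = -6/5

Work in coordinates with P = (0, 0), K = (1, 0), G = (0, 1), M = (1, -3).
1. B lies on line KM with KB:BM = 3:2 ⇒ B = (1, -9/5)
2·[BPM] = 6/5, 2·[MPG] = -1
[BPM]:[MPG] = 6/5:-1 = -6/5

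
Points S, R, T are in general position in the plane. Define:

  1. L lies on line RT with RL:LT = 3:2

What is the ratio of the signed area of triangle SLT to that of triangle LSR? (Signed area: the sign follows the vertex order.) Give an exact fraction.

[SLT]:[LSR] = 2/3

Assign S = (0, 0), R = (1, 0), T = (0, 1) — the answer is frame-independent, so this choice is without loss of generality.
1. L lies on line RT with RL:LT = 3:2 ⇒ L = (2/5, 3/5)
2·[SLT] = 2/5, 2·[LSR] = 3/5
[SLT]:[LSR] = 2/5:3/5 = 2/3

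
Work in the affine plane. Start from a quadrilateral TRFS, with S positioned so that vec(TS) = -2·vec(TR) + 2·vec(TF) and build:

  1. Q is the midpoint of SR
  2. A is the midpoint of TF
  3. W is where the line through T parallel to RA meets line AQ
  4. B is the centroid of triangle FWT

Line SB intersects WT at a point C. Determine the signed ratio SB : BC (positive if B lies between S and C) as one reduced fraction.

SB:BC = 2

Choose coordinates T = (0, 0), R = (1, 0), F = (0, 1), S = (-2, 2).
1. Q is the midpoint of SR ⇒ Q = (-1/2, 1)
2. A is the midpoint of TF ⇒ A = (0, 1/2)
3. W is where the line through T parallel to RA meets line AQ ⇒ W = (1, -1/2)
4. B is the centroid of triangle FWT ⇒ B = (1/3, 1/6)
line SB meets WT at C = (3/2, -3/4)
B = S + t·(C−S) with t = 2/3, so SB:BC = 2/3:1/3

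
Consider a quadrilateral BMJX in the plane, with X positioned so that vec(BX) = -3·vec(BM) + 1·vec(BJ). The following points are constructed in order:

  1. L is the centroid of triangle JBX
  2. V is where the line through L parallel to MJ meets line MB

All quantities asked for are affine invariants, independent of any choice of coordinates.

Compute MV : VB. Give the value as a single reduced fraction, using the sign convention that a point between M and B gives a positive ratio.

MV:VB = -4

Choose coordinates B = (0, 0), M = (1, 0), J = (0, 1), X = (-3, 1).
1. L is the centroid of triangle JBX ⇒ L = (-1, 2/3)
2. V is where the line through L parallel to MJ meets line MB ⇒ V = (-1/3, 0)
V = M + t·(B−M) with t = 4/3, so MV:VB = t:(1−t) = 4/3:-1/3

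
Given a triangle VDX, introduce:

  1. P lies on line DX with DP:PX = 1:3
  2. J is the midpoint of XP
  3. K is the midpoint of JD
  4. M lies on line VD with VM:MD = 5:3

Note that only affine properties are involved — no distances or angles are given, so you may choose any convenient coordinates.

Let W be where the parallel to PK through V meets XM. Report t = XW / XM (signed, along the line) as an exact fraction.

Work in coordinates with V = (0, 0), D = (1, 0), X = (0, 1).
1. P lies on line DX with DP:PX = 1:3 ⇒ P = (3/4, 1/4)
2. J is the midpoint of XP ⇒ J = (3/8, 5/8)
3. K is the midpoint of JD ⇒ K = (11/16, 5/16)
4. M lies on line VD with VM:MD = 5:3 ⇒ M = (5/8, 0)
through V parallel to PK: direction (-1/16, 1/16); meets XM at W = (5/3, -5/3)
W = X + t·(M−X) with t = 8/3

t = 8/3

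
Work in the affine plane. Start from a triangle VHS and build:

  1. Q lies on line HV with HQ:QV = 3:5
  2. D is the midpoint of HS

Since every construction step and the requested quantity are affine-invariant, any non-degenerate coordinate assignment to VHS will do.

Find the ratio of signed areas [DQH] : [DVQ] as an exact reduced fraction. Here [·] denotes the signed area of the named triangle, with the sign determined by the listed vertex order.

Assign V = (0, 0), H = (1, 0), S = (0, 1) — the answer is frame-independent, so this choice is without loss of generality.
1. Q lies on line HV with HQ:QV = 3:5 ⇒ Q = (5/8, 0)
2. D is the midpoint of HS ⇒ D = (1/2, 1/2)
2·[DQH] = 3/16, 2·[DVQ] = 5/16
[DQH]:[DVQ] = 3/16:5/16 = 3/5

[DQH]:[DVQ] = 3/5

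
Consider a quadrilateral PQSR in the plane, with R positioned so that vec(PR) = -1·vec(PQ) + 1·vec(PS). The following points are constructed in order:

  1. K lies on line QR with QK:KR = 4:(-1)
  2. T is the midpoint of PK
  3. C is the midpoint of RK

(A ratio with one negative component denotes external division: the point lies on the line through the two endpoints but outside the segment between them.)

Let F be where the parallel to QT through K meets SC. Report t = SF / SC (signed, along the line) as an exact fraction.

Assign P = (0, 0), Q = (1, 0), S = (0, 1), R = (-1, 1) — the answer is frame-independent, so this choice is without loss of generality.
1. K lies on line QR with QK:KR = 4:(-1) ⇒ K = (-5/3, 4/3)
2. T is the midpoint of PK ⇒ T = (-5/6, 2/3)
3. C is the midpoint of RK ⇒ C = (-4/3, 7/6)
through K parallel to QT: direction (-11/6, 2/3); meets SC at F = (-8/7, 8/7)
F = S + t·(C−S) with t = 6/7

t = 6/7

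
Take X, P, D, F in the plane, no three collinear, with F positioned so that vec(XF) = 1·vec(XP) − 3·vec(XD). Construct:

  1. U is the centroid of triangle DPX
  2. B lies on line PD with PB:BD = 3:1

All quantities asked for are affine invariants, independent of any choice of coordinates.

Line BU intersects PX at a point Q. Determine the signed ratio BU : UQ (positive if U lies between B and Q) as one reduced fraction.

Assign X = (0, 0), P = (1, 0), D = (0, 1), F = (1, -3) — the answer is frame-independent, so this choice is without loss of generality.
1. U is the centroid of triangle DPX ⇒ U = (1/3, 1/3)
2. B lies on line PD with PB:BD = 3:1 ⇒ B = (1/4, 3/4)
line BU meets PX at Q = (2/5, 0)
U = B + t·(Q−B) with t = 5/9, so BU:UQ = 5/9:4/9

BU:UQ = 5/4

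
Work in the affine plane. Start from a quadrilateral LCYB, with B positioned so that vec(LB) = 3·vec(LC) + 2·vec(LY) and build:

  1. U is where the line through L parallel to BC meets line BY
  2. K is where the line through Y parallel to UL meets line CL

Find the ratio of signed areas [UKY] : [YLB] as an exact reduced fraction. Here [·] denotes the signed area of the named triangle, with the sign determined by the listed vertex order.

[UKY]:[YLB] = -1/3

Set L = (0, 0), C = (1, 0), Y = (0, 1), B = (3, 2); any affine frame gives the same invariant.
1. U is where the line through L parallel to BC meets line BY ⇒ U = (3/2, 3/2)
2. K is where the line through Y parallel to UL meets line CL ⇒ K = (-1, 0)
2·[UKY] = -1, 2·[YLB] = 3
[UKY]:[YLB] = -1:3 = -1/3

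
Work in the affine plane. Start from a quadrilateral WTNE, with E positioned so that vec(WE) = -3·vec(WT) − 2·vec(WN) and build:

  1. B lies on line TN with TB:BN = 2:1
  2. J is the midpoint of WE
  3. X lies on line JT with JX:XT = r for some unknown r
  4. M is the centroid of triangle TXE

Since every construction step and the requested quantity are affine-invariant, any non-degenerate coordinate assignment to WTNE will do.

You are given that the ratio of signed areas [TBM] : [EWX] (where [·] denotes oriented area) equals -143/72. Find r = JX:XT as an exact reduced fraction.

Work in coordinates with W = (0, 0), T = (1, 0), N = (0, 1), E = (-3, -2).
1. B lies on line TN with TB:BN = 2:1 ⇒ B = (1/3, 2/3)
2. J is the midpoint of WE ⇒ J = (-3/2, -1)
3. With JX:XT = r, write λ = r/(r+1) so X = J + λ·(T−J); X is affine-linear in λ
4. M is the centroid of triangle TXE ⇒ M is an affine combination of earlier points and hence also affine-linear in λ
Every point depending on X is an affine combination of X and λ-independent points, so each such coordinate is linear in λ; the λ² term in each signed area is a multiple of (T−J)×(T−J) = 0, so 2·[TBM] and 2·[EWX] are each linear in λ. Evaluating at λ=0 and λ=1:
  2·[TBM] = -7/9·λ + 19/9,   2·[EWX] = -2·λ
So [TBM]:[EWX] = (-7/9·λ + 19/9) / (-2·λ). Setting this equal to -143/72:
  -7/9·λ + 19/9 = -143/72·(-2·λ)  ⇒  λ = 4/9
Then r = λ/(1−λ) = (4/9)/(5/9) = 4/5. Check: with r = 4/5, X = (-7/18, -5/9) and [TBM]:[EWX] = -143/72 as required.

r = 4/5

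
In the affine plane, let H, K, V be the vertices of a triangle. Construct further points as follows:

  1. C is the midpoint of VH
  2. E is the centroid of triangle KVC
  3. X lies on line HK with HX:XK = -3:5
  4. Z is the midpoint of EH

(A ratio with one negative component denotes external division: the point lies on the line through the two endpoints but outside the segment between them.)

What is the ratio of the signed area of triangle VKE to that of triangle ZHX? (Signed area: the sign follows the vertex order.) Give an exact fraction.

Assign H = (0, 0), K = (1, 0), V = (0, 1) — the answer is frame-independent, so this choice is without loss of generality.
1. C is the midpoint of VH ⇒ C = (0, 1/2)
2. E is the centroid of triangle KVC ⇒ E = (1/3, 1/2)
3. X lies on line HK with HX:XK = -3:5 ⇒ X = (-3/2, 0)
4. Z is the midpoint of EH ⇒ Z = (1/6, 1/4)
2·[VKE] = -1/6, 2·[ZHX] = -3/8
[VKE]:[ZHX] = -1/6:-3/8 = 4/9

[VKE]:[ZHX] = 4/9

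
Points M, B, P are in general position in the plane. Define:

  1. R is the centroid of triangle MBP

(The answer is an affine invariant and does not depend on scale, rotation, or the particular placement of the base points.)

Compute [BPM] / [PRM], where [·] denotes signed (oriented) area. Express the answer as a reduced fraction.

[BPM]:[PRM] = -3

Set M = (0, 0), B = (1, 0), P = (0, 1); any affine frame gives the same invariant.
1. R is the centroid of triangle MBP ⇒ R = (1/3, 1/3)
2·[BPM] = 1, 2·[PRM] = -1/3
[BPM]:[PRM] = 1:-1/3 = -3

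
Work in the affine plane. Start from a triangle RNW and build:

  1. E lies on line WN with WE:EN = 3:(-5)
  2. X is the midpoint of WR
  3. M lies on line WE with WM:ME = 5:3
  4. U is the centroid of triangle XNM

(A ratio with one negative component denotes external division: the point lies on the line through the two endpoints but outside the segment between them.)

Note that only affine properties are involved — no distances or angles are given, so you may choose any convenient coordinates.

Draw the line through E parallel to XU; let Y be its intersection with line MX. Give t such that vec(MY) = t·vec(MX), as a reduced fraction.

Choose coordinates R = (0, 0), N = (1, 0), W = (0, 1).
1. E lies on line WN with WE:EN = 3:(-5) ⇒ E = (-3/2, 5/2)
2. X is the midpoint of WR ⇒ X = (0, 1/2)
3. M lies on line WE with WM:ME = 5:3 ⇒ M = (-15/16, 31/16)
4. U is the centroid of triangle XNM ⇒ U = (1/48, 13/16)
through E parallel to XU: direction (1/48, 5/16); meets MX at Y = (-735/496, 1375/496)
Y = M + t·(X−M) with t = -18/31

t = -18/31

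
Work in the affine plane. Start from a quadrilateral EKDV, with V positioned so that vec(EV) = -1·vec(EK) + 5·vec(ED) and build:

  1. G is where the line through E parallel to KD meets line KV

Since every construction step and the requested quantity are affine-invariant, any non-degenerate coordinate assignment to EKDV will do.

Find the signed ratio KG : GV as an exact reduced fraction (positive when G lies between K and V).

Set E = (0, 0), K = (1, 0), D = (0, 1), V = (-1, 5); any affine frame gives the same invariant.
1. G is where the line through E parallel to KD meets line KV ⇒ G = (5/3, -5/3)
G = K + t·(V−K) with t = -1/3, so KG:GV = t:(1−t) = -1/3:4/3

KG:GV = -1/4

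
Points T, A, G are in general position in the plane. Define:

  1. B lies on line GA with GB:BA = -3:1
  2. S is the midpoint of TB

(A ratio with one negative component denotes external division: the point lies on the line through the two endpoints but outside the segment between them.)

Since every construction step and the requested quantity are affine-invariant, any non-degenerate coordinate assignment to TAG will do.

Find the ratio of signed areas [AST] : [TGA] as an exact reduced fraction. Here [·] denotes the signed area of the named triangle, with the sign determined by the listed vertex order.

[AST]:[TGA] = 1/4

Set T = (0, 0), A = (1, 0), G = (0, 1); any affine frame gives the same invariant.
1. B lies on line GA with GB:BA = -3:1 ⇒ B = (3/2, -1/2)
2. S is the midpoint of TB ⇒ S = (3/4, -1/4)
2·[AST] = -1/4, 2·[TGA] = -1
[AST]:[TGA] = -1/4:-1 = 1/4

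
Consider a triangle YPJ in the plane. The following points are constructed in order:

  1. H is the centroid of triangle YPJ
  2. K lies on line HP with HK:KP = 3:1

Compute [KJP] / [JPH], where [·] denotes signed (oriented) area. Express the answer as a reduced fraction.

[KJP]:[JPH] = 1/4

Work in coordinates with Y = (0, 0), P = (1, 0), J = (0, 1).
1. H is the centroid of triangle YPJ ⇒ H = (1/3, 1/3)
2. K lies on line HP with HK:KP = 3:1 ⇒ K = (5/6, 1/12)
2·[KJP] = -1/12, 2·[JPH] = -1/3
[KJP]:[JPH] = -1/12:-1/3 = 1/4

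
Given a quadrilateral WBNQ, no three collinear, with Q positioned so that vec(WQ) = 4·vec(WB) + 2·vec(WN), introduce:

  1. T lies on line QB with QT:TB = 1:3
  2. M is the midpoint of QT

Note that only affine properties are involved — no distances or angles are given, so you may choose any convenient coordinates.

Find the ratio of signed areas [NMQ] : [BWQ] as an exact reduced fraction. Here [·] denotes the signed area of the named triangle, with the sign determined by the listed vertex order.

[NMQ]:[BWQ] = -5/16

Assign W = (0, 0), B = (1, 0), N = (0, 1), Q = (4, 2) — the answer is frame-independent, so this choice is without loss of generality.
1. T lies on line QB with QT:TB = 1:3 ⇒ T = (13/4, 3/2)
2. M is the midpoint of QT ⇒ M = (29/8, 7/4)
2·[NMQ] = 5/8, 2·[BWQ] = -2
[NMQ]:[BWQ] = 5/8:-2 = -5/16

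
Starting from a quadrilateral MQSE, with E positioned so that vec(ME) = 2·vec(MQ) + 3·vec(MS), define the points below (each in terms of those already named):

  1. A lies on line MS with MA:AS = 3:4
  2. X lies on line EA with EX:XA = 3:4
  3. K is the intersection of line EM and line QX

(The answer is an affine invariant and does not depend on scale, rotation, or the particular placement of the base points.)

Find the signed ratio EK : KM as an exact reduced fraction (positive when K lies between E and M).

Work in coordinates with M = (0, 0), Q = (1, 0), S = (0, 1), E = (2, 3).
1. A lies on line MS with MA:AS = 3:4 ⇒ A = (0, 3/7)
2. X lies on line EA with EX:XA = 3:4 ⇒ X = (8/7, 93/49)
3. K is the intersection of line EM and line QX ⇒ K = (62/55, 93/55)
K = E + t·(M−E) with t = 24/55, so EK:KM = t:(1−t) = 24/55:31/55

EK:KM = 24/31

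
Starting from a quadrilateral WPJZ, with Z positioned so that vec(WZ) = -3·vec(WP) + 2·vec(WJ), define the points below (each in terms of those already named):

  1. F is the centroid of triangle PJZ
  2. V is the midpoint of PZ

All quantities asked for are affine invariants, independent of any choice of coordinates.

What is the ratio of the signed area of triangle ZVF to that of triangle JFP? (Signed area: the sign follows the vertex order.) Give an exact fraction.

[ZVF]:[JFP] = 1/2

Set W = (0, 0), P = (1, 0), J = (0, 1), Z = (-3, 2); any affine frame gives the same invariant.
1. F is the centroid of triangle PJZ ⇒ F = (-2/3, 1)
2. V is the midpoint of PZ ⇒ V = (-1, 1)
2·[ZVF] = 1/3, 2·[JFP] = 2/3
[ZVF]:[JFP] = 1/3:2/3 = 1/2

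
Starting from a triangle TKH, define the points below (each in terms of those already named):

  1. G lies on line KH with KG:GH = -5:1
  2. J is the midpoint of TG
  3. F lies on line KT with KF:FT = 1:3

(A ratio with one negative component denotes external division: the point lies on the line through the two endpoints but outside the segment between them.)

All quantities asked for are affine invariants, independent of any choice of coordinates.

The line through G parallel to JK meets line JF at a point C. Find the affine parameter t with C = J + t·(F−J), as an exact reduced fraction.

t = -4

Choose coordinates T = (0, 0), K = (1, 0), H = (0, 1).
1. G lies on line KH with KG:GH = -5:1 ⇒ G = (-1/4, 5/4)
2. J is the midpoint of TG ⇒ J = (-1/8, 5/8)
3. F lies on line KT with KF:FT = 1:3 ⇒ F = (3/4, 0)
through G parallel to JK: direction (9/8, -5/8); meets JF at C = (-29/8, 25/8)
C = J + t·(F−J) with t = -4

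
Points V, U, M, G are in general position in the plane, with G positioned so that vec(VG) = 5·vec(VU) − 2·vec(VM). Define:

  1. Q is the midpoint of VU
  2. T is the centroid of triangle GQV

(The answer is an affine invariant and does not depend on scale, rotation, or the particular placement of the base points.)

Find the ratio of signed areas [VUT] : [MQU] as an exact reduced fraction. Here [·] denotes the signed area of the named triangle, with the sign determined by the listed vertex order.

Set V = (0, 0), U = (1, 0), M = (0, 1), G = (5, -2); any affine frame gives the same invariant.
1. Q is the midpoint of VU ⇒ Q = (1/2, 0)
2. T is the centroid of triangle GQV ⇒ T = (11/6, -2/3)
2·[VUT] = -2/3, 2·[MQU] = 1/2
[VUT]:[MQU] = -2/3:1/2 = -4/3

[VUT]:[MQU] = -4/3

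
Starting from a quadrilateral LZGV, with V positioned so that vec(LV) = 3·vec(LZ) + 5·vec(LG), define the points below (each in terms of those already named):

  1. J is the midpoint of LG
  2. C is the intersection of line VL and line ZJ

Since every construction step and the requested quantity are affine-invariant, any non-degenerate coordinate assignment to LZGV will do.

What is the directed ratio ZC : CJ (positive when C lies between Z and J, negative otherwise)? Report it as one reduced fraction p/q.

Assign L = (0, 0), Z = (1, 0), G = (0, 1), V = (3, 5) — the answer is frame-independent, so this choice is without loss of generality.
1. J is the midpoint of LG ⇒ J = (0, 1/2)
2. C is the intersection of line VL and line ZJ ⇒ C = (3/13, 5/13)
C = Z + t·(J−Z) with t = 10/13, so ZC:CJ = t:(1−t) = 10/13:3/13

ZC:CJ = 10/3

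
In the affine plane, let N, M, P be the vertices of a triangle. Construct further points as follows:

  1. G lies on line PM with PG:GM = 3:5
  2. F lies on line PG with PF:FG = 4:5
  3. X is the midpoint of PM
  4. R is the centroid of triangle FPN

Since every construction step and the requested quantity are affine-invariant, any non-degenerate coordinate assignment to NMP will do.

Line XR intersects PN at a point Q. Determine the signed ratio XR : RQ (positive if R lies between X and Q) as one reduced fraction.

Assign N = (0, 0), M = (1, 0), P = (0, 1) — the answer is frame-independent, so this choice is without loss of generality.
1. G lies on line PM with PG:GM = 3:5 ⇒ G = (3/8, 5/8)
2. F lies on line PG with PF:FG = 4:5 ⇒ F = (1/6, 5/6)
3. X is the midpoint of PM ⇒ X = (1/2, 1/2)
4. R is the centroid of triangle FPN ⇒ R = (1/18, 11/18)
line XR meets PN at Q = (0, 5/8)
R = X + t·(Q−X) with t = 8/9, so XR:RQ = 8/9:1/9

XR:RQ = 8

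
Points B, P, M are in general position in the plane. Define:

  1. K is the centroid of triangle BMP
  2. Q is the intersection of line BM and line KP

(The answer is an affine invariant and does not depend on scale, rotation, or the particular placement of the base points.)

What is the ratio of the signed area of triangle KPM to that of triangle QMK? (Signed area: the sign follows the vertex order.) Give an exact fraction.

Work in coordinates with B = (0, 0), P = (1, 0), M = (0, 1).
1. K is the centroid of triangle BMP ⇒ K = (1/3, 1/3)
2. Q is the intersection of line BM and line KP ⇒ Q = (0, 1/2)
2·[KPM] = 1/3, 2·[QMK] = -1/6
[KPM]:[QMK] = 1/3:-1/6 = -2

[KPM]:[QMK] = -2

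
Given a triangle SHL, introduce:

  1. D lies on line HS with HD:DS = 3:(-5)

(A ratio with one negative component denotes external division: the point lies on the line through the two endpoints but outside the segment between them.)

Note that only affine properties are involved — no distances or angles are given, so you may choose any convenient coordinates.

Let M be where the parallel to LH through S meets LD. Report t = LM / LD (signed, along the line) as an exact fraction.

Set S = (0, 0), H = (1, 0), L = (0, 1); any affine frame gives the same invariant.
1. D lies on line HS with HD:DS = 3:(-5) ⇒ D = (5/2, 0)
through S parallel to LH: direction (1, -1); meets LD at M = (-5/3, 5/3)
M = L + t·(D−L) with t = -2/3

t = -2/3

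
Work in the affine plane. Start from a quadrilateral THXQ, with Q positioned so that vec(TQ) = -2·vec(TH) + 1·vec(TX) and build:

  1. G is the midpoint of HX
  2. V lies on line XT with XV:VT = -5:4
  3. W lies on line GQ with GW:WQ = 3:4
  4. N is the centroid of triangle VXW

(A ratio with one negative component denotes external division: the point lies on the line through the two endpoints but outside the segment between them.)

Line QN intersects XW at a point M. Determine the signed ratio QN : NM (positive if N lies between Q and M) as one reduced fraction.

QN:NM = -8/5

Choose coordinates T = (0, 0), H = (1, 0), X = (0, 1), Q = (-2, 1).
1. G is the midpoint of HX ⇒ G = (1/2, 1/2)
2. V lies on line XT with XV:VT = -5:4 ⇒ V = (0, -4)
3. W lies on line GQ with GW:WQ = 3:4 ⇒ W = (-4/7, 5/7)
4. N is the centroid of triangle VXW ⇒ N = (-4/21, -16/21)
line QN meets XW at M = (-37/28, 19/56)
N = Q + t·(M−Q) with t = 8/3, so QN:NM = 8/3:-5/3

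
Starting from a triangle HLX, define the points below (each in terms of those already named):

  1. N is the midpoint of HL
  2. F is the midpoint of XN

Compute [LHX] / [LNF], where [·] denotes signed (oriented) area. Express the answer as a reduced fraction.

Work in coordinates with H = (0, 0), L = (1, 0), X = (0, 1).
1. N is the midpoint of HL ⇒ N = (1/2, 0)
2. F is the midpoint of XN ⇒ F = (1/4, 1/2)
2·[LHX] = -1, 2·[LNF] = -1/4
[LHX]:[LNF] = -1:-1/4 = 4

[LHX]:[LNF] = 4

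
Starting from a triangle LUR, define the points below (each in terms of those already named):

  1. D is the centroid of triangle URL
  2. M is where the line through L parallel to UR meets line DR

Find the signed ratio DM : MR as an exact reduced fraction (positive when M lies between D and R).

DM:MR = -2/3

Assign L = (0, 0), U = (1, 0), R = (0, 1) — the answer is frame-independent, so this choice is without loss of generality.
1. D is the centroid of triangle URL ⇒ D = (1/3, 1/3)
2. M is where the line through L parallel to UR meets line DR ⇒ M = (1, -1)
M = D + t·(R−D) with t = -2, so DM:MR = t:(1−t) = -2:3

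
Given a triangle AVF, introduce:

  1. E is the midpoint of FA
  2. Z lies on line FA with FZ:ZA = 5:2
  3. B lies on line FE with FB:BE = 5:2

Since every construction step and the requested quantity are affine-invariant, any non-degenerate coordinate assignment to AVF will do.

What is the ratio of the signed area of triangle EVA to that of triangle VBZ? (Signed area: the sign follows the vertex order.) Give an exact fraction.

[EVA]:[VBZ] = -7/5

Set A = (0, 0), V = (1, 0), F = (0, 1); any affine frame gives the same invariant.
1. E is the midpoint of FA ⇒ E = (0, 1/2)
2. Z lies on line FA with FZ:ZA = 5:2 ⇒ Z = (0, 2/7)
3. B lies on line FE with FB:BE = 5:2 ⇒ B = (0, 9/14)
2·[EVA] = -1/2, 2·[VBZ] = 5/14
[EVA]:[VBZ] = -1/2:5/14 = -7/5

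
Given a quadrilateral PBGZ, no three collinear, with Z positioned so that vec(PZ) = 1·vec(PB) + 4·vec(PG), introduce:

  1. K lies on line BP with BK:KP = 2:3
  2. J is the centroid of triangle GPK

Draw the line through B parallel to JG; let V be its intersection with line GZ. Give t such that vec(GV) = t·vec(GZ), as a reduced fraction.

Work in coordinates with P = (0, 0), B = (1, 0), G = (0, 1), Z = (1, 4).
1. K lies on line BP with BK:KP = 2:3 ⇒ K = (3/5, 0)
2. J is the centroid of triangle GPK ⇒ J = (1/5, 1/3)
through B parallel to JG: direction (-1/5, 2/3); meets GZ at V = (7/19, 40/19)
V = G + t·(Z−G) with t = 7/19

t = 7/19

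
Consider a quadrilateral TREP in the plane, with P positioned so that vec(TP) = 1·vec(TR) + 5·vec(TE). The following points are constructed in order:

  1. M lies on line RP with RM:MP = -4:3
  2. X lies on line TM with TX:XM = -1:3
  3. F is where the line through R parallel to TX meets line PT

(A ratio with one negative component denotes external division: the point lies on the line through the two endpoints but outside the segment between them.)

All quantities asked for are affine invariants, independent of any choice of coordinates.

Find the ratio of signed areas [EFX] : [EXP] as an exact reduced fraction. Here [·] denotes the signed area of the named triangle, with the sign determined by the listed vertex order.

Work in coordinates with T = (0, 0), R = (1, 0), E = (0, 1), P = (1, 5).
1. M lies on line RP with RM:MP = -4:3 ⇒ M = (1, 20)
2. X lies on line TM with TX:XM = -1:3 ⇒ X = (-1/2, -10)
3. F is where the line through R parallel to TX meets line PT ⇒ F = (4/3, 20/3)
2·[EFX] = -71/6, 2·[EXP] = 9
[EFX]:[EXP] = -71/6:9 = -71/54

[EFX]:[EXP] = -71/54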